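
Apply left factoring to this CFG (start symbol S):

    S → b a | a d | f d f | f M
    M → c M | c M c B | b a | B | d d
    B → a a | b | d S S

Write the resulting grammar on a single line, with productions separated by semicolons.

S has alternatives sharing prefix 'f': factor to S → f S' with S' → d f | M.
M has alternatives sharing prefix 'c M': factor to M → c M M' with M' → ε | c B.

S → b a | a d | f S'; M → b a | B | d d | c M M'; B → a a | b | d S S; S' → d f | M; M' → ε | c B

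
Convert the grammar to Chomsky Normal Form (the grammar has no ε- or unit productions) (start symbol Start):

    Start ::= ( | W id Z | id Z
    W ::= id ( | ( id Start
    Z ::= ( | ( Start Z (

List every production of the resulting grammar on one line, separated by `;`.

Start ::= ( | W Y1 | X1 Z; W ::= X1 X2 | X2 Y2; Z ::= ( | X2 Y3; X1 ::= id; X2 ::= (; Y1 ::= X1 Z; Y2 ::= X1 Start; Y3 ::= Start Y4; Y4 ::= Z X2

Introduce a nonterminal for each terminal appearing in a rule of length ≥ 2: X1 → id, X2 → (.
Binarize each right-hand side of length ≥ 3 by chaining fresh nonterminals (Y1, Y2, …): affected rules were Start → W X1 Z; W → X2 X1 Start; Z → X2 Start Z X2.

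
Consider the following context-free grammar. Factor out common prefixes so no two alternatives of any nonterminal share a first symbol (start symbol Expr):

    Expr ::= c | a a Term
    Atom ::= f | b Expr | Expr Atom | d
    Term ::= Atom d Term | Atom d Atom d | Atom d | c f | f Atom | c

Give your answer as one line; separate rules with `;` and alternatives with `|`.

Expr ::= c | a a Term; Atom ::= f | b Expr | Expr Atom | d; Term ::= f Atom | Atom d Term1 | c Term2; Term1 ::= Term | Atom d | ε; Term2 ::= f | ε

Term has alternatives sharing prefix 'Atom d': factor to Term → Atom d Term1 with Term1 → Term | Atom d | ε.
Term has alternatives sharing prefix 'c': factor to Term → c Term2 with Term2 → f | ε.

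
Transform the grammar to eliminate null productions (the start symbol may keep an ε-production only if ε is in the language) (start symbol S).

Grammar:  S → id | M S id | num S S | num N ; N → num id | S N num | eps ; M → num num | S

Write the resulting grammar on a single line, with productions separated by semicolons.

S → id | M S id | num S S | num N | num; N → num id | S N num | S num; M → num num | S

The nullable symbols are {N}.
ε ∉ L(G), so no ε-production is kept.
For each production, add variants omitting each subset of nullable occurrences: S → num N gives num N | num. N → S N num gives S N num | S num.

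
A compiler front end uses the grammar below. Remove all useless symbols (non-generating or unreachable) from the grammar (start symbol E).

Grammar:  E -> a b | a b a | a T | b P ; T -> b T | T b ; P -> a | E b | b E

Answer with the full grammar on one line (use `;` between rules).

Generating nonterminals: {E, P}.
Reachable from E after that: {E, P}.
Removed useless symbols: {T} and every production mentioning them.

E -> a b | a b a | b P; P -> a | E b | b E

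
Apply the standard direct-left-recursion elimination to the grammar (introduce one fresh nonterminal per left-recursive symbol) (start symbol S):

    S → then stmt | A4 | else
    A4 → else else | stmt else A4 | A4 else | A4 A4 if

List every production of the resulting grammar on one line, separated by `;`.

A4 is directly left-recursive.
For A4: α = {else, A4 if}, β = {else else, stmt else A4}. Rewrite as A4 → β A4' and A4' → α A4' | ε.

S → then stmt | A4 | else; A4 → else else A4' | stmt else A4 A4'; A4' → else A4' | A4 if A4' | ε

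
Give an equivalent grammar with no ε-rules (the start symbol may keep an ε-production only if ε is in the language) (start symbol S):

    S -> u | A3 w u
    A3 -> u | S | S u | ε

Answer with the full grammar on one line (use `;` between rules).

Nullable set = {A3}.
ε ∉ L(G), so no ε-production is kept.
For each production, add variants omitting each subset of nullable occurrences: S → A3 w u gives A3 w u | w u.

S -> u | A3 w u | w u; A3 -> u | S | S u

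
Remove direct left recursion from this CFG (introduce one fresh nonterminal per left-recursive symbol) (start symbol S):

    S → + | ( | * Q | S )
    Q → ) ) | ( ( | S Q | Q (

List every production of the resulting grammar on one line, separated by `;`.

S → + S' | ( S' | * Q S'; Q → ) ) Q' | ( ( Q' | S Q Q'; S' → ) S' | ε; Q' → ( Q' | ε

Directly left-recursive nonterminals: S, Q.
For S: α = {)}, β = {+, (, * Q}. Rewrite as S → β S' and S' → α S' | ε.
For Q: α = {(}, β = {) ), ( (, S Q}. Rewrite as Q → β Q' and Q' → α Q' | ε.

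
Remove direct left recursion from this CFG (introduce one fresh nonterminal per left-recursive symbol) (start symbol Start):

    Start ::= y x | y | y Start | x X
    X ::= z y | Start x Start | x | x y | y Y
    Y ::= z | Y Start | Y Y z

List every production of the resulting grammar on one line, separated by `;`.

Start ::= y x | y | y Start | x X; X ::= z y | Start x Start | x | x y | y Y; Y ::= z Y1; Y1 ::= Start Y1 | Y z Y1 | ε

Directly left-recursive nonterminal: Y.
For Y: α = {Start, Y z}, β = {z}. Rewrite as Y → β Y1 and Y1 → α Y1 | ε.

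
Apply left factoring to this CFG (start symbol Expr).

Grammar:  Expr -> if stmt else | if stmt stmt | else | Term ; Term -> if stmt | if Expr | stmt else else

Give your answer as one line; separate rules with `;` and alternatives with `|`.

Expr -> else | Term | if stmt Expr1; Term -> stmt else else | if Term1; Expr1 -> else | stmt; Term1 -> stmt | Expr

Expr has alternatives sharing prefix 'if stmt': factor to Expr → if stmt Expr1 with Expr1 → else | stmt.
Term has alternatives sharing prefix 'if': factor to Term → if Term1 with Term1 → stmt | Expr.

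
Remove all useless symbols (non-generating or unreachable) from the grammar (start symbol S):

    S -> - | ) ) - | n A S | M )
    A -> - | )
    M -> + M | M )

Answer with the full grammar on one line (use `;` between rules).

S -> - | ) ) - | n A S; A -> - | )

Generating nonterminals: {A, S}.
Reachable from S after that: {A, S}.
Removed useless symbols: {M} and every production mentioning them.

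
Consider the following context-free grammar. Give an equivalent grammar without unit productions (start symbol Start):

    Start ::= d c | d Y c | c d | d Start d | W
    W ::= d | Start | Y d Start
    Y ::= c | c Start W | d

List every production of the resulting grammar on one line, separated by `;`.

Start ::= d c | d Y c | c d | d Start d | d | Y d Start; W ::= d c | d Y c | c d | d Start d | d | Y d Start; Y ::= c | c Start W | d

Unit pairs: Start ⇒* {W}; W ⇒* {Start}.
For each unit pair (A, B), copy every non-unit production of B to A, then drop all unit productions.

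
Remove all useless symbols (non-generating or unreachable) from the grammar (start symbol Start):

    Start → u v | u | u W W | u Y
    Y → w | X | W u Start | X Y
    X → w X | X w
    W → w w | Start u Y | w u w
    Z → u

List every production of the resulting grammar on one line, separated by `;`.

Generating nonterminals: {Start, W, Y, Z}.
Reachable from Start after that: {Start, W, Y}.
Removed useless symbols: {X, Z} and every production mentioning them.

Start → u v | u | u W W | u Y; Y → w | W u Start; W → w w | Start u Y | w u w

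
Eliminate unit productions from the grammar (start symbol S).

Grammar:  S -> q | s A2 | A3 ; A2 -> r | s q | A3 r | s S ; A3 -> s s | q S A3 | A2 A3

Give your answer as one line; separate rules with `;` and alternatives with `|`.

Unit pairs: S ⇒* {A3}.
For each unit pair (A, B), copy every non-unit production of B to A, then drop all unit productions.

S -> q | s A2 | s s | q S A3 | A2 A3; A2 -> r | s q | A3 r | s S; A3 -> s s | q S A3 | A2 A3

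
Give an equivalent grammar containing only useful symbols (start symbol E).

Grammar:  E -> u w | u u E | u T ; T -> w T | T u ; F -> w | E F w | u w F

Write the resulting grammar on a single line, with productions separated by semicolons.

Generating nonterminals: {E, F}.
Reachable from E after that: {E}.
Removed useless symbols: {F, T} and every production mentioning them.

E -> u w | u u E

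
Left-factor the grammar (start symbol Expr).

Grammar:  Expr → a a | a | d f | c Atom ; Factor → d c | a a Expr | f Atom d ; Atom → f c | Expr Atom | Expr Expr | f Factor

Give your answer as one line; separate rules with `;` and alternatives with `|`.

Expr has alternatives sharing prefix 'a': factor to Expr → a Expr1 with Expr1 → a | ε.
Atom has alternatives sharing prefix 'f': factor to Atom → f Atom1 with Atom1 → c | Factor.
Atom has alternatives sharing prefix 'Expr': factor to Atom → Expr Atom2 with Atom2 → Atom | Expr.

Expr → d f | c Atom | a Expr1; Factor → d c | a a Expr | f Atom d; Atom → f Atom1 | Expr Atom2; Expr1 → a | ε; Atom1 → c | Factor; Atom2 → Atom | Expr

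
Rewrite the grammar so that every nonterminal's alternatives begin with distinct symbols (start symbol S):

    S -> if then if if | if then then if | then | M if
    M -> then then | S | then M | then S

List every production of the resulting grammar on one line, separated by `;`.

S has alternatives sharing prefix 'if then': factor to S → if then S' with S' → if if | then if.
M has alternatives sharing prefix 'then': factor to M → then M' with M' → then | M | S.

S -> then | M if | if then S'; M -> S | then M'; S' -> if if | then if; M' -> then | M | S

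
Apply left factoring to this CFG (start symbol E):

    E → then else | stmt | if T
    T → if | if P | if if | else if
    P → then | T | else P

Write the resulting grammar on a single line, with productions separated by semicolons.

T has alternatives sharing prefix 'if': factor to T → if T' with T' → ε | P | if.

E → then else | stmt | if T; T → else if | if T'; P → then | T | else P; T' → ε | P | if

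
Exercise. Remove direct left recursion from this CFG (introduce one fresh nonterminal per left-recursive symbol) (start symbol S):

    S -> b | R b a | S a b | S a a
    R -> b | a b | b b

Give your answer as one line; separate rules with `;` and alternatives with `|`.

S is directly left-recursive.
For S: α = {a b, a a}, β = {b, R b a}. Rewrite as S → β S' and S' → α S' | ε.

S -> b S' | R b a S'; R -> b | a b | b b; S' -> a b S' | a a S' | epsilon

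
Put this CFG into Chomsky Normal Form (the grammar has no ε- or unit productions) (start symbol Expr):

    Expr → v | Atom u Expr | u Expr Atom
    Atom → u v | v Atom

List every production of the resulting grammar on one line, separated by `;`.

Expr → v | Atom Y1 | X1 Y2; Atom → X1 X2 | X2 Atom; X1 → u; X2 → v; Y1 → X1 Expr; Y2 → Expr Atom

Introduce a nonterminal for each terminal appearing in a rule of length ≥ 2: X1 → u, X2 → v.
Binarize each right-hand side of length ≥ 3 by chaining fresh nonterminals (Y1, Y2, …): affected rules were Expr → Atom X1 Expr; Expr → X1 Expr Atom.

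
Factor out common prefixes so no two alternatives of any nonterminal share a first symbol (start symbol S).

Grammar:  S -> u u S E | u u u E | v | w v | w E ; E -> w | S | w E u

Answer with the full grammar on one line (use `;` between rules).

S has alternatives sharing prefix 'u u': factor to S → u u S' with S' → S E | u E.
S has alternatives sharing prefix 'w': factor to S → w S'' with S'' → v | E.
E has alternatives sharing prefix 'w': factor to E → w E' with E' → ε | E u.

S -> v | u u S' | w S''; E -> S | w E'; S' -> S E | u E; S'' -> v | E; E' -> ε | E u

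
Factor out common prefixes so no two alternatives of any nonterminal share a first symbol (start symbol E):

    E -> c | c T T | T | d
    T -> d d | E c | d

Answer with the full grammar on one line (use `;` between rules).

E -> T | d | c E'; T -> E c | d T'; E' -> eps | T T; T' -> d | eps

E has alternatives sharing prefix 'c': factor to E → c E' with E' → ε | T T.
T has alternatives sharing prefix 'd': factor to T → d T' with T' → d | ε.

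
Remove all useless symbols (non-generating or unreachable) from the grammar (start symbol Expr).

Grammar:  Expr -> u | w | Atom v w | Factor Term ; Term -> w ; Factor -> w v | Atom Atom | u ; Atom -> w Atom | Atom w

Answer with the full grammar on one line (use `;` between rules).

Generating nonterminals: {Expr, Factor, Term}.
Reachable from Expr after that: {Expr, Factor, Term}.
Removed useless symbols: {Atom} and every production mentioning them.

Expr -> u | w | Factor Term; Term -> w; Factor -> w v | u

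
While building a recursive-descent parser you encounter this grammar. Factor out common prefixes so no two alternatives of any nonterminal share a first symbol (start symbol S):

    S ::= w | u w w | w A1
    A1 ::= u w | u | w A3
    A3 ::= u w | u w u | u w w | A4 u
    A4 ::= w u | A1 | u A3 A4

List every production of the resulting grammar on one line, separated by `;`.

S has alternatives sharing prefix 'w': factor to S → w S' with S' → ε | A1.
A1 has alternatives sharing prefix 'u': factor to A1 → u A1' with A1' → w | ε.
A3 has alternatives sharing prefix 'u w': factor to A3 → u w A3' with A3' → ε | u | w.

S ::= u w w | w S'; A1 ::= w A3 | u A1'; A3 ::= A4 u | u w A3'; A4 ::= w u | A1 | u A3 A4; S' ::= ε | A1; A1' ::= w | ε; A3' ::= ε | u | w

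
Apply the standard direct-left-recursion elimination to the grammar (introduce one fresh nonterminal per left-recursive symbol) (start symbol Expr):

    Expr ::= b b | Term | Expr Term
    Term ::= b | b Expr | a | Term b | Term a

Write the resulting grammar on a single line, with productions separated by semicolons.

Expr ::= b b Expr1 | Term Expr1; Term ::= b Term1 | b Expr Term1 | a Term1; Expr1 ::= Term Expr1 | eps; Term1 ::= b Term1 | a Term1 | eps

Expr, Term are directly left-recursive.
For Expr: α = {Term}, β = {b b, Term}. Rewrite as Expr → β Expr1 and Expr1 → α Expr1 | ε.
For Term: α = {b, a}, β = {b, b Expr, a}. Rewrite as Term → β Term1 and Term1 → α Term1 | ε.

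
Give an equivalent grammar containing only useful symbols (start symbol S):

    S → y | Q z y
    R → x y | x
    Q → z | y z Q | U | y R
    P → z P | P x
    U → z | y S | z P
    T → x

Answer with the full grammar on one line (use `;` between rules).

Generating nonterminals: {Q, R, S, T, U}.
Reachable from S after that: {Q, R, S, U}.
Removed useless symbols: {P, T} and every production mentioning them.

S → y | Q z y; R → x y | x; Q → z | y z Q | U | y R; U → z | y S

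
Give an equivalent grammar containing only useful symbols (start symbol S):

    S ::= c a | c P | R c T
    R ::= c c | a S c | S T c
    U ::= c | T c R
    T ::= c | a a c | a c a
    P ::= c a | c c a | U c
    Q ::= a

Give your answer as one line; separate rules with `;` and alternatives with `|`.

S ::= c a | c P | R c T; R ::= c c | a S c | S T c; U ::= c | T c R; T ::= c | a a c | a c a; P ::= c a | c c a | U c

Generating nonterminals: {P, Q, R, S, T, U}.
Reachable from S after that: {P, R, S, T, U}.
Removed useless symbols: {Q} and every production mentioning them.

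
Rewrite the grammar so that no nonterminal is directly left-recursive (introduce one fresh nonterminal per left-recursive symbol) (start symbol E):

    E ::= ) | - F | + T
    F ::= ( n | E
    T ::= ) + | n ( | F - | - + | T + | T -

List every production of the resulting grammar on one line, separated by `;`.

Left recursion appears on T.
For T: α = {+, -}, β = {) +, n (, F -, - +}. Rewrite as T → β T' and T' → α T' | ε.

E ::= ) | - F | + T; F ::= ( n | E; T ::= ) + T' | n ( T' | F - T' | - + T'; T' ::= + T' | - T' | ε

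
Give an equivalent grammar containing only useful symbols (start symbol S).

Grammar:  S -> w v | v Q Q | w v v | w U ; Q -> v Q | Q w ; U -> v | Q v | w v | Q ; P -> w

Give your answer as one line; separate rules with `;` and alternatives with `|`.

S -> w v | w v v | w U; U -> v | w v

Generating nonterminals: {P, S, U}.
Reachable from S after that: {S, U}.
Removed useless symbols: {P, Q} and every production mentioning them.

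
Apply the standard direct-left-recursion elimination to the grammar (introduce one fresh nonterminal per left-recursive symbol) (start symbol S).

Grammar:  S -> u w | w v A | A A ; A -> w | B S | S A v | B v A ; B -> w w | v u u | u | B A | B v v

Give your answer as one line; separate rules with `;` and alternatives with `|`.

S -> u w | w v A | A A; A -> w | B S | S A v | B v A; B -> w w B' | v u u B' | u B'; B' -> A B' | v v B' | eps

B is directly left-recursive.
For B: α = {A, v v}, β = {w w, v u u, u}. Rewrite as B → β B' and B' → α B' | ε.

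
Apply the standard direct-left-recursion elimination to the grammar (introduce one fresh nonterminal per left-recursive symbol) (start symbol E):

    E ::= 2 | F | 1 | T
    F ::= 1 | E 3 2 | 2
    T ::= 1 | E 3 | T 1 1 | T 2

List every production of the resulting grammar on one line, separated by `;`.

E ::= 2 | F | 1 | T; F ::= 1 | E 3 2 | 2; T ::= 1 T' | E 3 T'; T' ::= 1 1 T' | 2 T' | ε

Directly left-recursive nonterminal: T.
For T: α = {1 1, 2}, β = {1, E 3}. Rewrite as T → β T' and T' → α T' | ε.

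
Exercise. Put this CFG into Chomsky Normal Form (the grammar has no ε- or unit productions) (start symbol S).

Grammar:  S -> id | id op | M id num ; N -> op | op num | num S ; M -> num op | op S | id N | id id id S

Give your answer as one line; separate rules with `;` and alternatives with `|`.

S -> id | X1 X2 | M Y1; N -> op | X2 X3 | X3 S; M -> X3 X2 | X2 S | X1 N | X1 Y2; X1 -> id; X2 -> op; X3 -> num; Y1 -> X1 X3; Y2 -> X1 Y3; Y3 -> X1 S

Introduce a nonterminal for each terminal appearing in a rule of length ≥ 2: X1 → id, X2 → op, X3 → num.
Binarize each right-hand side of length ≥ 3 by chaining fresh nonterminals (Y1, Y2, …): affected rules were S → M X1 X3; M → X1 X1 X1 S.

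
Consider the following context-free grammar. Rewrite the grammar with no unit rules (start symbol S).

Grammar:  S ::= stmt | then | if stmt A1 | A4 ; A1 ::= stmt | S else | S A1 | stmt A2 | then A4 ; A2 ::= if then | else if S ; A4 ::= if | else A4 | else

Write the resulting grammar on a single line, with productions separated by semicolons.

S ::= if | else A4 | else | stmt | then | if stmt A1; A1 ::= stmt | S else | S A1 | stmt A2 | then A4; A2 ::= if then | else if S; A4 ::= if | else A4 | else

Unit pairs: S ⇒* {A4}.
Replace each nonterminal's rules with the union of the non-unit rules of every nonterminal it unit-derives.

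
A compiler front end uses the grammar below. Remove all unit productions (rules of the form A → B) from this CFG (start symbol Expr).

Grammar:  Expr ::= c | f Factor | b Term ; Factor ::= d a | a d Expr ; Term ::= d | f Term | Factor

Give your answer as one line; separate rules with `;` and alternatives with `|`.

Expr ::= c | f Factor | b Term; Factor ::= d a | a d Expr; Term ::= d | f Term | d a | a d Expr

Unit pairs: Term ⇒* {Factor}.
For every A with A ⇒* B via unit rules, add B's non-unit alternatives to A; then delete every rule of the form X → Y.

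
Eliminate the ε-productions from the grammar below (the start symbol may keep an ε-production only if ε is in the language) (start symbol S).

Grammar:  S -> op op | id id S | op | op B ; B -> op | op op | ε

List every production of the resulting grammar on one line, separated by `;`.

S -> op op | id id S | op | op B; B -> op | op op

Nullable set = {B}.
ε ∉ L(G), so no ε-production is kept.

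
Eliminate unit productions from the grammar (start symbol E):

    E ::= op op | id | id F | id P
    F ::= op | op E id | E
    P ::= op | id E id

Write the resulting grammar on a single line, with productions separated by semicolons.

E ::= op op | id | id F | id P; F ::= op op | id | id F | id P | op | op E id; P ::= op | id E id

Unit pairs: F ⇒* {E}.
For each unit pair (A, B), copy every non-unit production of B to A, then drop all unit productions.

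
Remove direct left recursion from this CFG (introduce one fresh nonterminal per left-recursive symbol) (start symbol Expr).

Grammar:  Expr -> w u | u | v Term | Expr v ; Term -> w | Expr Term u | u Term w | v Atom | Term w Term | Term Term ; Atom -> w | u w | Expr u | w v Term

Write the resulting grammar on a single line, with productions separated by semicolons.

Expr -> w u Expr1 | u Expr1 | v Term Expr1; Term -> w Term1 | Expr Term u Term1 | u Term w Term1 | v Atom Term1; Atom -> w | u w | Expr u | w v Term; Expr1 -> v Expr1 | ε; Term1 -> w Term Term1 | Term Term1 | ε

Left recursion appears on Expr, Term.
For Expr: α = {v}, β = {w u, u, v Term}. Rewrite as Expr → β Expr1 and Expr1 → α Expr1 | ε.
For Term: α = {w Term, Term}, β = {w, Expr Term u, u Term w, v Atom}. Rewrite as Term → β Term1 and Term1 → α Term1 | ε.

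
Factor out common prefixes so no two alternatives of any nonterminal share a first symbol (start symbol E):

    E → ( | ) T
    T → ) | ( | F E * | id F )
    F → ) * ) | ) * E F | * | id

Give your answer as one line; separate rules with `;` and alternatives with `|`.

E → ( | ) T; T → ) | ( | F E * | id F ); F → * | id | ) * F'; F' → ) | E F

F has alternatives sharing prefix ') *': factor to F → ) * F' with F' → ) | E F.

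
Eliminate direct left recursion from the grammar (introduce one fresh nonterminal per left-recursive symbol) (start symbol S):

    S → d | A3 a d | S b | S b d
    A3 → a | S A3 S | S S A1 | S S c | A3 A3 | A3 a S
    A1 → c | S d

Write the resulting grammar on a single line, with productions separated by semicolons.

S, A3 are directly left-recursive.
For S: α = {b, b d}, β = {d, A3 a d}. Rewrite as S → β S' and S' → α S' | ε.
For A3: α = {A3, a S}, β = {a, S A3 S, S S A1, S S c}. Rewrite as A3 → β A3' and A3' → α A3' | ε.

S → d S' | A3 a d S'; A3 → a A3' | S A3 S A3' | S S A1 A3' | S S c A3'; A1 → c | S d; S' → b S' | b d S' | ε; A3' → A3 A3' | a S A3' | ε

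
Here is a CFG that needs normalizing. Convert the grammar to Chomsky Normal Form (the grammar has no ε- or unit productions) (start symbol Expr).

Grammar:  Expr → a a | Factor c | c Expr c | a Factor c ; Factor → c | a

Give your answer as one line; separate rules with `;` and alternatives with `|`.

Introduce a nonterminal for each terminal appearing in a rule of length ≥ 2: X1 → a, X2 → c.
Binarize each right-hand side of length ≥ 3 by chaining fresh nonterminals (Y1, Y2, …): affected rules were Expr → X2 Expr X2; Expr → X1 Factor X2.

Expr → X1 X1 | Factor X2 | X2 Y1 | X1 Y2; Factor → c | a; X1 → a; X2 → c; Y1 → Expr X2; Y2 → Factor X2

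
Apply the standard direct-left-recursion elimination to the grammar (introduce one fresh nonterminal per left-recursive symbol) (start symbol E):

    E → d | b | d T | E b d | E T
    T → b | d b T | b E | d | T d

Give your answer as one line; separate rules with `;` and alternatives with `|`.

E, T are directly left-recursive.
For E: α = {b d, T}, β = {d, b, d T}. Rewrite as E → β E' and E' → α E' | ε.
For T: α = {d}, β = {b, d b T, b E, d}. Rewrite as T → β T' and T' → α T' | ε.

E → d E' | b E' | d T E'; T → b T' | d b T T' | b E T' | d T'; E' → b d E' | T E' | ε; T' → d T' | ε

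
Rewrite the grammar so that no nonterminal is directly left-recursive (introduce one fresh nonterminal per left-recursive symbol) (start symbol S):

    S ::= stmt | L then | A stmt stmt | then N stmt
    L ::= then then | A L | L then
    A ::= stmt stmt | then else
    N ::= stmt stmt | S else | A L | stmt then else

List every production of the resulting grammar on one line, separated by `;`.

S ::= stmt | L then | A stmt stmt | then N stmt; L ::= then then L' | A L L'; A ::= stmt stmt | then else; N ::= stmt stmt | S else | A L | stmt then else; L' ::= then L' | ε

L is directly left-recursive.
For L: α = {then}, β = {then then, A L}. Rewrite as L → β L' and L' → α L' | ε.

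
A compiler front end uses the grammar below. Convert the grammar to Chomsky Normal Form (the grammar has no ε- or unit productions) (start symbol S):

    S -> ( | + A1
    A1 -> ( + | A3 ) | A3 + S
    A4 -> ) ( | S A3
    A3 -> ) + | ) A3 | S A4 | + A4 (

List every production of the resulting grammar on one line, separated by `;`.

S -> ( | X1 A1; A1 -> X2 X1 | A3 X3 | A3 Y1; A4 -> X3 X2 | S A3; A3 -> X3 X1 | X3 A3 | S A4 | X1 Y2; X1 -> +; X2 -> (; X3 -> ); Y1 -> X1 S; Y2 -> A4 X2

Introduce a nonterminal for each terminal appearing in a rule of length ≥ 2: X1 → +, X2 → (, X3 → ).
Binarize each right-hand side of length ≥ 3 by chaining fresh nonterminals (Y1, Y2, …): affected rules were A1 → A3 X1 S; A3 → X1 A4 X2.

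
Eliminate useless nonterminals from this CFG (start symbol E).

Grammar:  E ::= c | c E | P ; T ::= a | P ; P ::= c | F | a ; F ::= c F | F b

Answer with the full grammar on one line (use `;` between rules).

Generating nonterminals: {E, P, T}.
Reachable from E after that: {E, P}.
Removed useless symbols: {F, T} and every production mentioning them.

E ::= c | c E | P; P ::= c | a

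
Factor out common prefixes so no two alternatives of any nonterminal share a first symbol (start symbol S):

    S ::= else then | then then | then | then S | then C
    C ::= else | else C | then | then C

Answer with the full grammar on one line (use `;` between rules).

S has alternatives sharing prefix 'then': factor to S → then S' with S' → then | ε | S | C.
C has alternatives sharing prefix 'else': factor to C → else C' with C' → ε | C.
C has alternatives sharing prefix 'then': factor to C → then C'' with C'' → ε | C.

S ::= else then | then S'; C ::= else C' | then C''; S' ::= then | ε | S | C; C' ::= ε | C; C'' ::= ε | C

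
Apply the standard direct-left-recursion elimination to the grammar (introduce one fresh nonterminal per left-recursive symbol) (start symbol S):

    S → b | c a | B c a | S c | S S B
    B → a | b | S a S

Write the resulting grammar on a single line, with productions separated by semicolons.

S → b S' | c a S' | B c a S'; B → a | b | S a S; S' → c S' | S B S' | ε

Directly left-recursive nonterminal: S.
For S: α = {c, S B}, β = {b, c a, B c a}. Rewrite as S → β S' and S' → α S' | ε.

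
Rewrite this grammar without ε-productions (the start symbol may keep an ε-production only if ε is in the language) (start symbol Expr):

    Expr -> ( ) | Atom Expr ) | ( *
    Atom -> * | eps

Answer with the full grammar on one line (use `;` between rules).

Nullable set = {Atom}.
ε ∉ L(G), so no ε-production is kept.
Add the nullable-subset variants: Expr → Atom Expr ) gives Atom Expr ) | Expr ).

Expr -> ( ) | Atom Expr ) | Expr ) | ( *; Atom -> *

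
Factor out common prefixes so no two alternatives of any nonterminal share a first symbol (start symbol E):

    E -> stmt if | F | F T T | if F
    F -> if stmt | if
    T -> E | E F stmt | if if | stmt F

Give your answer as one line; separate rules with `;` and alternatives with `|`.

E -> stmt if | if F | F E'; F -> if F'; T -> if if | stmt F | E T'; E' -> ε | T T; F' -> stmt | ε; T' -> ε | F stmt

E has alternatives sharing prefix 'F': factor to E → F E' with E' → ε | T T.
F has alternatives sharing prefix 'if': factor to F → if F' with F' → stmt | ε.
T has alternatives sharing prefix 'E': factor to T → E T' with T' → ε | F stmt.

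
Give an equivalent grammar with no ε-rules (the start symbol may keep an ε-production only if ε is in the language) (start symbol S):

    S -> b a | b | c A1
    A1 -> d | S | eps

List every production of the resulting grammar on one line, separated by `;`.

S -> b a | b | c A1 | c; A1 -> d | S

Nullable set = {A1}.
ε ∉ L(G), so no ε-production is kept.
Expand every rule over subsets of its nullable positions: S → c A1 gives c A1 | c.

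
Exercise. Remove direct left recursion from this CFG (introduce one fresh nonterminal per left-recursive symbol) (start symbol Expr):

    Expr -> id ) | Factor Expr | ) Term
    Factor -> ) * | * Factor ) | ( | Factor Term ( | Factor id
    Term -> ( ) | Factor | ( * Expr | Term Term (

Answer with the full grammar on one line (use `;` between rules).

Directly left-recursive nonterminals: Factor, Term.
For Factor: α = {Term (, id}, β = {) *, * Factor ), (}. Rewrite as Factor → β Factor1 and Factor1 → α Factor1 | ε.
For Term: α = {Term (}, β = {( ), Factor, ( * Expr}. Rewrite as Term → β Term1 and Term1 → α Term1 | ε.

Expr -> id ) | Factor Expr | ) Term; Factor -> ) * Factor1 | * Factor ) Factor1 | ( Factor1; Term -> ( ) Term1 | Factor Term1 | ( * Expr Term1; Factor1 -> Term ( Factor1 | id Factor1 | ε; Term1 -> Term ( Term1 | ε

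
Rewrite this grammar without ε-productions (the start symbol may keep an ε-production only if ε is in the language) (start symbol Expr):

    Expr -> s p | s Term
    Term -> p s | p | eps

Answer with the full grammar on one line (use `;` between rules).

Expr -> s p | s Term | s; Term -> p s | p

The nullable symbols are {Term}.
ε ∉ L(G), so no ε-production is kept.
Add the nullable-subset variants: Expr → s Term gives s Term | s.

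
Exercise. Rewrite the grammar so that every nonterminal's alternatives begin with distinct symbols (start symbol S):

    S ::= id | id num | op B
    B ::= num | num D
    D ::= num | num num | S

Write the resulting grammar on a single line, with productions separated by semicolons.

S has alternatives sharing prefix 'id': factor to S → id S' with S' → ε | num.
B has alternatives sharing prefix 'num': factor to B → num B' with B' → ε | D.
D has alternatives sharing prefix 'num': factor to D → num D' with D' → ε | num.

S ::= op B | id S'; B ::= num B'; D ::= S | num D'; S' ::= ε | num; B' ::= ε | D; D' ::= ε | num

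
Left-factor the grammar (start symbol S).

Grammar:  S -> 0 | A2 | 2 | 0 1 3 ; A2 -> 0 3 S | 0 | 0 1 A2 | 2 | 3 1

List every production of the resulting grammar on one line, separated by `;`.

S has alternatives sharing prefix '0': factor to S → 0 S' with S' → ε | 1 3.
A2 has alternatives sharing prefix '0': factor to A2 → 0 A2' with A2' → 3 S | ε | 1 A2.

S -> A2 | 2 | 0 S'; A2 -> 2 | 3 1 | 0 A2'; S' -> ε | 1 3; A2' -> 3 S | ε | 1 A2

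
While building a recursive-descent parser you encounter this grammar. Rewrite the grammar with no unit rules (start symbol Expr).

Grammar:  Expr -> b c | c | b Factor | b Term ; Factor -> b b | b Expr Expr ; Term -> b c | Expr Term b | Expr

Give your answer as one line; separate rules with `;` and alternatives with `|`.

Unit pairs: Term ⇒* {Expr}.
For each unit pair (A, B), copy every non-unit production of B to A, then drop all unit productions.

Expr -> b c | c | b Factor | b Term; Factor -> b b | b Expr Expr; Term -> b c | Expr Term b | c | b Factor | b Term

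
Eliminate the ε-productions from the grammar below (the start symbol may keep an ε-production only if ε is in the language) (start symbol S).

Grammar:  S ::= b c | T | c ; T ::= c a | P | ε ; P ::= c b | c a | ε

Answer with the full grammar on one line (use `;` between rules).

The nullable symbols are {P, S, T}.
ε ∈ L(G) since S is nullable, so keep S → ε.

S ::= b c | T | c | ε; T ::= c a | P; P ::= c b | c a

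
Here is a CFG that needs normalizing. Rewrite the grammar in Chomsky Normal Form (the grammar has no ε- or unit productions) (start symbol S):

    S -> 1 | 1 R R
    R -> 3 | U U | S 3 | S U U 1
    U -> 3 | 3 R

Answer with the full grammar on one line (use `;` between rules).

S -> 1 | X1 Y1; R -> 3 | U U | S X2 | S Y2; U -> 3 | X2 R; X1 -> 1; X2 -> 3; Y1 -> R R; Y2 -> U Y3; Y3 -> U X1

Introduce a nonterminal for each terminal appearing in a rule of length ≥ 2: X1 → 1, X2 → 3.
Binarize each right-hand side of length ≥ 3 by chaining fresh nonterminals (Y1, Y2, …): affected rules were S → X1 R R; R → S U U X1.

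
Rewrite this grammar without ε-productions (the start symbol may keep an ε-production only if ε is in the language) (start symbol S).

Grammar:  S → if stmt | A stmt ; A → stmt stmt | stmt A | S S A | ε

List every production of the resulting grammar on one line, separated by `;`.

The nullable symbols are {A}.
ε ∉ L(G), so no ε-production is kept.
Add the nullable-subset variants: S → A stmt gives A stmt | stmt. A → stmt A gives stmt A | stmt. A → S S A gives S S A | S S.

S → if stmt | A stmt | stmt; A → stmt stmt | stmt A | stmt | S S A | S S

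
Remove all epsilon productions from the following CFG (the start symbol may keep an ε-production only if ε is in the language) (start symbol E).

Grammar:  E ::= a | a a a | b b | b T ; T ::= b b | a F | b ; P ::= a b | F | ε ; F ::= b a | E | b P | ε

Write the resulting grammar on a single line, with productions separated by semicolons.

Nullable nonterminals: {F, P}.
ε ∉ L(G), so no ε-production is kept.
For each production, add variants omitting each subset of nullable occurrences: T → a F gives a F | a. F → b P gives b P | b.

E ::= a | a a a | b b | b T; T ::= b b | a F | a | b; P ::= a b | F; F ::= b a | E | b P | b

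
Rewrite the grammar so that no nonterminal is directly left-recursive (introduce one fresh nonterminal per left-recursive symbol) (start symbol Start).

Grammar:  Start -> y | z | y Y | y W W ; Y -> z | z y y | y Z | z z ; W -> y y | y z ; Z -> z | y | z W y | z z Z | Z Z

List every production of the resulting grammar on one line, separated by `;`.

Start -> y | z | y Y | y W W; Y -> z | z y y | y Z | z z; W -> y y | y z; Z -> z Z1 | y Z1 | z W y Z1 | z z Z Z1; Z1 -> Z Z1 | ε

Z is directly left-recursive.
For Z: α = {Z}, β = {z, y, z W y, z z Z}. Rewrite as Z → β Z1 and Z1 → α Z1 | ε.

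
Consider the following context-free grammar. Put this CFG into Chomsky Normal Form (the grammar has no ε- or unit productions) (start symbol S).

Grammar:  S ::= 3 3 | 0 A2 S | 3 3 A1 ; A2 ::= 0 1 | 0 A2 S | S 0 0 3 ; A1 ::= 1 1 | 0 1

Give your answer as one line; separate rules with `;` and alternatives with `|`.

S ::= X1 X1 | X2 Y1 | X1 Y2; A2 ::= X2 X3 | X2 Y3 | S Y4; A1 ::= X3 X3 | X2 X3; X1 ::= 3; X2 ::= 0; X3 ::= 1; Y1 ::= A2 S; Y2 ::= X1 A1; Y3 ::= A2 S; Y4 ::= X2 Y5; Y5 ::= X2 X1

Introduce a nonterminal for each terminal appearing in a rule of length ≥ 2: X1 → 3, X2 → 0, X3 → 1.
Binarize each right-hand side of length ≥ 3 by chaining fresh nonterminals (Y1, Y2, …): affected rules were S → X2 A2 S; S → X1 X1 A1; A2 → X2 A2 S; A2 → S X2 X2 X1.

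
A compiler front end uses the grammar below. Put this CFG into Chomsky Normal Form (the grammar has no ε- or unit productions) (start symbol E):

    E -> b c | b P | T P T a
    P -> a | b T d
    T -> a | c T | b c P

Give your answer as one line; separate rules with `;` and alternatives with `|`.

Introduce a nonterminal for each terminal appearing in a rule of length ≥ 2: X1 → b, X2 → c, X3 → a, X4 → d.
Binarize each right-hand side of length ≥ 3 by chaining fresh nonterminals (Y1, Y2, …): affected rules were E → T P T X3; P → X1 T X4; T → X1 X2 P.

E -> X1 X2 | X1 P | T Y1; P -> a | X1 Y3; T -> a | X2 T | X1 Y4; X1 -> b; X2 -> c; X3 -> a; X4 -> d; Y1 -> P Y2; Y2 -> T X3; Y3 -> T X4; Y4 -> X2 P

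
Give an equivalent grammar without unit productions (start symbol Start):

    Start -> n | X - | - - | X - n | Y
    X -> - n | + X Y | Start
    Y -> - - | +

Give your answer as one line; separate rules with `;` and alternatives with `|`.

Start -> n | X - | - - | X - n | +; X -> n | X - | - - | X - n | - n | + X Y | +; Y -> - - | +

Unit pairs: Start ⇒* {Y}; X ⇒* {Start, Y}.
Replace each nonterminal's rules with the union of the non-unit rules of every nonterminal it unit-derives.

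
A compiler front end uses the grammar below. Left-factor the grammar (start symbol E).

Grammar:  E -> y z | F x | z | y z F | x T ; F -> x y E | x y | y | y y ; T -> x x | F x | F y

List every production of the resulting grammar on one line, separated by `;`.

E has alternatives sharing prefix 'y z': factor to E → y z E' with E' → ε | F.
F has alternatives sharing prefix 'x y': factor to F → x y F' with F' → E | ε.
F has alternatives sharing prefix 'y': factor to F → y F'' with F'' → ε | y.
T has alternatives sharing prefix 'F': factor to T → F T' with T' → x | y.

E -> F x | z | x T | y z E'; F -> x y F' | y F''; T -> x x | F T'; E' -> ε | F; F' -> E | ε; F'' -> ε | y; T' -> x | y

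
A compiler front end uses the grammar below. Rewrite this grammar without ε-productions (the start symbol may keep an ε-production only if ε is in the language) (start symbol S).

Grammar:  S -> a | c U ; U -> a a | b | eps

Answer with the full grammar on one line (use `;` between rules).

S -> a | c U | c; U -> a a | b

Nullable set = {U}.
ε ∉ L(G), so no ε-production is kept.
Add the nullable-subset variants: S → c U gives c U | c.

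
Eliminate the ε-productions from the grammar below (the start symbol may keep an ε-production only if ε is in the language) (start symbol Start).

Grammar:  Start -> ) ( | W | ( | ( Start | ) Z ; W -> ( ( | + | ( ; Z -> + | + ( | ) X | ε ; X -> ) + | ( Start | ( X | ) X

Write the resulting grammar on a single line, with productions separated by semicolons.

Nullable nonterminals: {Z}.
ε ∉ L(G), so no ε-production is kept.
For each production, add variants omitting each subset of nullable occurrences: Start → ) Z gives ) Z | ).

Start -> ) ( | W | ( | ( Start | ) Z | ); W -> ( ( | + | (; Z -> + | + ( | ) X; X -> ) + | ( Start | ( X | ) X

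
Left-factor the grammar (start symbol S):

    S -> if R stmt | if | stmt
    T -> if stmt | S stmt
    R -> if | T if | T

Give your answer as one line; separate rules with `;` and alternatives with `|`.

S -> stmt | if S'; T -> if stmt | S stmt; R -> if | T R'; S' -> R stmt | ε; R' -> if | ε

S has alternatives sharing prefix 'if': factor to S → if S' with S' → R stmt | ε.
R has alternatives sharing prefix 'T': factor to R → T R' with R' → if | ε.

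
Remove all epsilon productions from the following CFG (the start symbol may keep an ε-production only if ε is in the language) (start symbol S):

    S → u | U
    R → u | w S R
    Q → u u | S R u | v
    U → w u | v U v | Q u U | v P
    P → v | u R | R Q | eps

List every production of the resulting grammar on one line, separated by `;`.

S → u | U; R → u | w S R; Q → u u | S R u | v; U → w u | v U v | Q u U | v P | v; P → v | u R | R Q

The nullable symbols are {P}.
ε ∉ L(G), so no ε-production is kept.
Add the nullable-subset variants: U → v P gives v P | v.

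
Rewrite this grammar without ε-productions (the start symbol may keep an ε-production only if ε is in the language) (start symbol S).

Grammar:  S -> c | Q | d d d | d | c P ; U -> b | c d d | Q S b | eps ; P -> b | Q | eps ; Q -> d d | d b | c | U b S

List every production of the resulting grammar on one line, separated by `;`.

S -> c | Q | d d d | d | c P; U -> b | c d d | Q S b; P -> b | Q; Q -> d d | d b | c | U b S | b S

The nullable symbols are {P, U}.
ε ∉ L(G), so no ε-production is kept.
For each production, add variants omitting each subset of nullable occurrences: Q → U b S gives U b S | b S.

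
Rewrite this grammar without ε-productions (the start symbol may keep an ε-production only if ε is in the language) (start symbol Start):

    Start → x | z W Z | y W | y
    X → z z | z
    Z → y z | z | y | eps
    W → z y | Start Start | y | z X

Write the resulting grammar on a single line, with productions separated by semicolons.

Start → x | z W Z | z W | y W | y; X → z z | z; Z → y z | z | y; W → z y | Start Start | y | z X

Nullable set = {Z}.
ε ∉ L(G), so no ε-production is kept.
Expand every rule over subsets of its nullable positions: Start → z W Z gives z W Z | z W.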